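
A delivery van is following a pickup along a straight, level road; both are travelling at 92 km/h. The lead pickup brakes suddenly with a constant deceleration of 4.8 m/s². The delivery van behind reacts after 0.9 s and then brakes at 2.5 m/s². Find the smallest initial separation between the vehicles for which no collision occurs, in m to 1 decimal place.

Minimum gap ≈ 85.6 m

92 km/h ÷ 3.6 = 25.5556 m/s.
Leader travels v²/(2a_L) = 653.089 / 9.600 = 68.030 m before stopping.
Follower covers v·t_r = 25.5556 × 0.9 = 23.000 m while reacting, then v²/(2a_F) = 653.089 / 5.000 = 130.618 m while braking, for a total of 23.000 + 130.618 = 153.618 m.
Since a_F ≤ a_L and the follower starts braking later, the follower is never slower than the leader, so the closest approach is when both have stopped.
Minimum gap = 153.618 − 68.030 = 85.588 m.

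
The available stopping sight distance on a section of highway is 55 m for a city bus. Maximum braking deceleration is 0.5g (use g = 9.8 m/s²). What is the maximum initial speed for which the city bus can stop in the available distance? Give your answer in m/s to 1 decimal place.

Maximum speed ≈ 23.2 m/s

a = 0.5 × 9.8 = 4.900 m/s².
v²/(2a) = d ⇒ v = √(2 × 4.900 × 55) = √539.00 = 23.2164 m/s.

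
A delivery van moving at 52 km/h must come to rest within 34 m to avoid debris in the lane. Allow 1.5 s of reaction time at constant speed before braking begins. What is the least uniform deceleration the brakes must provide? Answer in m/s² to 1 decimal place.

Required deceleration ≈ 8.5 m/s²

52 km/h ÷ 3.6 = 14.4444 m/s.
Distance covered during reaction = 14.4444 × 1.5 = 21.667 m.
Distance available for braking: 34 − 21.667 = 12.333 m.
v² = 2a·d ⇒ a = v²/(2d) = 14.4444² / (2 × 12.333) = 208.641 / 24.666 = 8.4586 m/s².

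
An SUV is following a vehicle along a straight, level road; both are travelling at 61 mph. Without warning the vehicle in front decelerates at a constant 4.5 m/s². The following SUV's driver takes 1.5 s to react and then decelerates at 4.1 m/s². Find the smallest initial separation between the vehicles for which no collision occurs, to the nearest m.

61 mph × 0.44704 = 27.2694 m/s.
Leader travels v²/(2a_L) = 743.620 / 9.000 = 82.624 m before stopping.
Follower covers v·t_r = 27.2694 × 1.5 = 40.904 m while reacting, then v²/(2a_F) = 743.620 / 8.200 = 90.685 m while braking, for a total of 40.904 + 90.685 = 131.589 m.
Since a_F ≤ a_L and the follower starts braking later, the follower is never slower than the leader, so the closest approach is when both have stopped.
Minimum gap = 131.589 − 82.624 = 48.965 m.

Minimum gap ≈ 49 m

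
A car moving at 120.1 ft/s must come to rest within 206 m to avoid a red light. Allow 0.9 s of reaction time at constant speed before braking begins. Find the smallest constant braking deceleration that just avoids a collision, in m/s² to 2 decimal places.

120.1 ft/s × 0.3048 = 36.6065 m/s.
Distance covered during reaction = 36.6065 × 0.9 = 32.946 m.
Distance available for braking: 206 − 32.946 = 173.054 m.
v² = 2a·d ⇒ a = v²/(2d) = 36.6065² / (2 × 173.054) = 1340.036 / 346.108 = 3.8717 m/s².

Required deceleration ≈ 3.87 m/s²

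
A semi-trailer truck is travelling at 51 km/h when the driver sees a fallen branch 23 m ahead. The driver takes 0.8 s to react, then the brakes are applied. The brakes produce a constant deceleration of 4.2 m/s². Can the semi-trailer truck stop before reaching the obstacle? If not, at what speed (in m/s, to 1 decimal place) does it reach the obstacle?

No — it strikes the obstacle at 10.1 m/s

51 km/h ÷ 3.6 = 14.1667 m/s.
Reaction distance = 14.1667 × 0.8 = 11.333 m.
Braking distance needed to stop: v²/(2a) = 200.695 / 8.400 = 23.892 m, so total needed = 11.333 + 23.892 = 35.225 m > 23 m — it cannot stop.
Distance remaining when braking begins: 23 − 11.333 = 11.667 m.
v² = v₀² − 2a·d = 200.695 − 2 × 4.200 × 11.667 = 102.692 m²/s².
v = √102.692 = 10.134 m/s.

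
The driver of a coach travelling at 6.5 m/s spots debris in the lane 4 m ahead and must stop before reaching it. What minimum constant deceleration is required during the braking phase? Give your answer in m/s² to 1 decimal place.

Required deceleration ≈ 5.3 m/s²

v² = 2a·d ⇒ a = v²/(2d) = 6.5000² / (2 × 4.000) = 42.250 / 8.000 = 5.2812 m/s².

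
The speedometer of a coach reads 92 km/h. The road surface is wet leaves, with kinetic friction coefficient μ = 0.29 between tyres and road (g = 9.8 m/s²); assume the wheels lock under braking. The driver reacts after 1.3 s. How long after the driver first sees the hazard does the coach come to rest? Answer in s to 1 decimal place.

92 km/h ÷ 3.6 = 25.5556 m/s.
a = μg = 0.29 × 9.8 = 2.842 m/s².
Braking time = v/a = 25.5556 / 2.842 = 8.992 s.
Total = 1.3 + 8.992 = 10.292 s.

Total time ≈ 10.3 s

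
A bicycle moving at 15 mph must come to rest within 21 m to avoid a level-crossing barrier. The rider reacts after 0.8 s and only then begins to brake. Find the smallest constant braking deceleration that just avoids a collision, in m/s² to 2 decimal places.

Required deceleration ≈ 1.44 m/s²

15 mph × 0.44704 = 6.7056 m/s.
Distance covered during reaction = 6.7056 × 0.8 = 5.364 m.
Distance available for braking: 21 − 5.364 = 15.636 m.
v² = 2a·d ⇒ a = v²/(2d) = 6.7056² / (2 × 15.636) = 44.965 / 31.272 = 1.4379 m/s².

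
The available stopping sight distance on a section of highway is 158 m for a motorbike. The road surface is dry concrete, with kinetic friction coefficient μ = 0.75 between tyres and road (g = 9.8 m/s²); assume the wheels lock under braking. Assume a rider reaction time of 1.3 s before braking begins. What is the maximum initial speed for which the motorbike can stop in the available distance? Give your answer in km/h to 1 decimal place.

a = μg = 0.75 × 9.8 = 7.350 m/s².
Stopping distance: v·t_r + v²/(2a) = 158 with t_r = 1.3 s and a = 7.350 m/s².
So v² + 19.110 v − 2322.60 = 0.
Positive root: v = −a·t_r + √((a·t_r)² + 2a·d) = −9.555 + √(91.298 + 2322.60) = 39.5764 m/s.
39.5764 m/s × 3.6 = 142.475 km/h.

Maximum speed ≈ 142.5 km/h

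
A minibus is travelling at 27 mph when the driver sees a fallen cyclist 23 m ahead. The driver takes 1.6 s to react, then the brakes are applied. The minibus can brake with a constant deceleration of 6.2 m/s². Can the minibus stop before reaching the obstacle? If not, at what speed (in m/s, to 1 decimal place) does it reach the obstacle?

27 mph × 0.44704 = 12.0701 m/s.
Reaction distance = 12.0701 × 1.6 = 19.312 m.
Braking distance needed to stop: v²/(2a) = 145.687 / 12.400 = 11.749 m, so total needed = 19.312 + 11.749 = 31.061 m > 23 m — it cannot stop.
Distance remaining when braking begins: 23 − 19.312 = 3.688 m.
v² = v₀² − 2a·d = 145.687 − 2 × 6.200 × 3.688 = 99.956 m²/s².
v = √99.956 = 9.998 m/s.

No — it strikes the obstacle at 10.0 m/s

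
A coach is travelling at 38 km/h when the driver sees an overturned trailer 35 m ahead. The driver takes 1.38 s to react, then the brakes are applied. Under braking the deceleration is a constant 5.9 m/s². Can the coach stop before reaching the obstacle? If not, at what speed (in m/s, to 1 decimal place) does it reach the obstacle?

Yes — it stops about 11.0 m short of the obstacle, so it never reaches it

38 km/h ÷ 3.6 = 10.5556 m/s.
Reaction distance = 10.5556 × 1.38 = 14.567 m.
Braking distance = v²/(2a) = 111.421 / 11.800 = 9.442 m.
Total stopping distance = 14.567 + 9.442 = 24.009 m, vs 35 m available — it stops with 35 − 24.009 = 10.991 m to spare.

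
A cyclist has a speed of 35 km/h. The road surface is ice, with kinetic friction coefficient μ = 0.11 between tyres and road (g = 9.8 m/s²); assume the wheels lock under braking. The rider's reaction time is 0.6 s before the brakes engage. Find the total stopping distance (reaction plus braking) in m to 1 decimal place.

Total stopping distance ≈ 49.7 m

35 km/h ÷ 3.6 = 9.7222 m/s.
a = μg = 0.11 × 9.8 = 1.078 m/s².
Reaction distance = v·t_r = 9.7222 × 0.6 = 5.833 m.
Braking distance = v²/(2a) = 9.7222² / (2 × 1.078) = 94.521 / 2.156 = 43.841 m.
Total = 5.833 + 43.841 = 49.674 m.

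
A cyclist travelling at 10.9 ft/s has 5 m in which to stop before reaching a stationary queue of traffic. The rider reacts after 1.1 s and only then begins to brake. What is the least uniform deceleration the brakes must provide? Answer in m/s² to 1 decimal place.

Required deceleration ≈ 4.1 m/s²

10.9 ft/s × 0.3048 = 3.3223 m/s.
Distance covered during reaction = 3.3223 × 1.1 = 3.655 m.
Distance available for braking: 5 − 3.655 = 1.345 m.
v² = 2a·d ⇒ a = v²/(2d) = 3.3223² / (2 × 1.345) = 11.038 / 2.690 = 4.1033 m/s².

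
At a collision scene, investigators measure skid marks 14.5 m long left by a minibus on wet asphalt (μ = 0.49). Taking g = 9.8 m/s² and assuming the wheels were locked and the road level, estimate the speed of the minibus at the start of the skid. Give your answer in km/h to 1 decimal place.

Deceleration a = μg = 0.49 × 9.8 = 4.802 m/s².
v = √(2a·d) = √(2 × 4.802 × 14.5) = √139.258 = 11.8008 m/s.
= 11.8008 × 3.6 = 42.483 km/h.

Initial speed ≈ 42.5 km/h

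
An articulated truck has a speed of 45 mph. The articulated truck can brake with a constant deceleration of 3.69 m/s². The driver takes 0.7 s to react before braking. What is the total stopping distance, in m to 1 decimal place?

45 mph × 0.44704 = 20.1168 m/s.
Reaction distance = v·t_r = 20.1168 × 0.7 = 14.082 m.
Braking distance = v²/(2a) = 20.1168² / (2 × 3.690) = 404.686 / 7.380 = 54.836 m.
Total = 14.082 + 54.836 = 68.918 m.

Total stopping distance ≈ 68.9 m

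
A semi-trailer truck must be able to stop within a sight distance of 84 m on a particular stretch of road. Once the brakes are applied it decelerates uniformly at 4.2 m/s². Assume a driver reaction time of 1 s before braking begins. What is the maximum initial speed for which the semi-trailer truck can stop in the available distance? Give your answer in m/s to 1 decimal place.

Stopping distance: v·t_r + v²/(2a) = 84 with t_r = 1 s and a = 4.200 m/s².
So v² + 8.400 v − 705.60 = 0.
Positive root: v = −a·t_r + √((a·t_r)² + 2a·d) = −4.200 + √(17.640 + 705.60) = 22.6931 m/s.

Maximum speed ≈ 22.7 m/s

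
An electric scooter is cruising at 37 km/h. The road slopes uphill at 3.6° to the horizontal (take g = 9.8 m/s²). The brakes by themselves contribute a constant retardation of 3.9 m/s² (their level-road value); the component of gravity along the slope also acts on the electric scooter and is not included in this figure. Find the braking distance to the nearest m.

37 km/h ÷ 3.6 = 10.2778 m/s.
Gravity along the uphill slope adds to the braking deceleration: a_eff = 3.900 + 9.8·sin 3.6° = 3.900 + 0.615 = 4.515 m/s².
Braking distance = v²/(2a) = 10.2778² / (2 × 4.515) = 105.633 / 9.030 = 11.698 m.

Braking distance ≈ 12 m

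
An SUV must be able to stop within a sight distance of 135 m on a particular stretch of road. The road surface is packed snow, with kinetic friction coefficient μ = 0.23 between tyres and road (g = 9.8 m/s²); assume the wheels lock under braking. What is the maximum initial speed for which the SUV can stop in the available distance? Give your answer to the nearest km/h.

Maximum speed ≈ 89 km/h

a = μg = 0.23 × 9.8 = 2.254 m/s².
v²/(2a) = d ⇒ v = √(2 × 2.254 × 135) = √608.58 = 24.6694 m/s.
24.6694 m/s × 3.6 = 88.810 km/h.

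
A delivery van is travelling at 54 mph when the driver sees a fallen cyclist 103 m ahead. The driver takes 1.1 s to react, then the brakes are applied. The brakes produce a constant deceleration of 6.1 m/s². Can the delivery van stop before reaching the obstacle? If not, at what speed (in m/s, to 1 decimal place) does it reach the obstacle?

Yes — it stops about 28.7 m short of the obstacle, so it never reaches it

54 mph × 0.44704 = 24.1402 m/s.
Reaction distance = 24.1402 × 1.1 = 26.554 m.
Braking distance = v²/(2a) = 582.749 / 12.200 = 47.766 m.
Total stopping distance = 26.554 + 47.766 = 74.320 m, vs 103 m available — it stops with 103 − 74.320 = 28.680 m to spare.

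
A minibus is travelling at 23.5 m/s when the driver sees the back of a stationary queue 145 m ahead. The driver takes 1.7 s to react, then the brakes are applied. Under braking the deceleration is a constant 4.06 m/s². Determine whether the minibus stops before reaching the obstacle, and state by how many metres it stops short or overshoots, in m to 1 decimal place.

Reaction distance = 23.5000 × 1.7 = 39.950 m.
Braking distance = v²/(2a) = 552.250 / 8.120 = 68.011 m.
Total stopping distance = 39.950 + 68.011 = 107.961 m, vs 145 m available — it stops with 145 − 107.961 = 37.039 m to spare.

Yes — it stops 37.0 m short of the obstacle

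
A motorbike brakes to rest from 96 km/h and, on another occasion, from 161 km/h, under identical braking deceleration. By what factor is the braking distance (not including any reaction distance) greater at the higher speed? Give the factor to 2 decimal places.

Braking distance d = v²/(2a), so with a fixed, d ∝ v².
Factor = (161/96)² = 1.6771² = 2.8127.

Factor ≈ 2.81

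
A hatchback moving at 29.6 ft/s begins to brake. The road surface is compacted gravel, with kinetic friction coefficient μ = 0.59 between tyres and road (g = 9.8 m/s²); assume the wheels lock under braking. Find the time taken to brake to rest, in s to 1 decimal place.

Braking time ≈ 1.6 s

29.6 ft/s × 0.3048 = 9.0221 m/s.
a = μg = 0.59 × 9.8 = 5.782 m/s².
Braking time = v/a = 9.0221 / 5.782 = 1.560 s.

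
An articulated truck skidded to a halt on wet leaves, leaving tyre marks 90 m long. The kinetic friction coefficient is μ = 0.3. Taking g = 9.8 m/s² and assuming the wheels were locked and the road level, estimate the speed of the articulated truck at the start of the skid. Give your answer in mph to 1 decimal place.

Initial speed ≈ 51.5 mph

Deceleration a = μg = 0.3 × 9.8 = 2.940 m/s².
v = √(2a·d) = √(2 × 2.940 × 90) = √529.200 = 23.0043 m/s.
= 23.0043 ÷ 0.44704 = 51.459 mph.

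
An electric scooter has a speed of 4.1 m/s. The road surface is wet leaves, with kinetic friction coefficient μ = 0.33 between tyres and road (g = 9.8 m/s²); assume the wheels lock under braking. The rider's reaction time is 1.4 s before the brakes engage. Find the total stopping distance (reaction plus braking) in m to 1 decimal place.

a = μg = 0.33 × 9.8 = 3.234 m/s².
Reaction distance = v·t_r = 4.1000 × 1.4 = 5.740 m.
Braking distance = v²/(2a) = 4.1000² / (2 × 3.234) = 16.810 / 6.468 = 2.599 m.
Total = 5.740 + 2.599 = 8.339 m.

Total stopping distance ≈ 8.3 m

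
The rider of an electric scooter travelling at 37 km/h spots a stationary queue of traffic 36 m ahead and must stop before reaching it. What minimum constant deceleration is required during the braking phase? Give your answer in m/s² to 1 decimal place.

Required deceleration ≈ 1.5 m/s²

37 km/h ÷ 3.6 = 10.2778 m/s.
v² = 2a·d ⇒ a = v²/(2d) = 10.2778² / (2 × 36.000) = 105.633 / 72.000 = 1.4671 m/s².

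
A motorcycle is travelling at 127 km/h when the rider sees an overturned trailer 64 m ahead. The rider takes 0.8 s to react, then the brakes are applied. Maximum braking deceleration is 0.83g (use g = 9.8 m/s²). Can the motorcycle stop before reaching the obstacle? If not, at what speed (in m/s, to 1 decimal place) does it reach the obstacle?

No — it strikes the obstacle at 25.7 m/s

127 km/h ÷ 3.6 = 35.2778 m/s.
a = 0.83 × 9.8 = 8.134 m/s².
Reaction distance = 35.2778 × 0.8 = 28.222 m.
Braking distance needed to stop: v²/(2a) = 1244.523 / 16.268 = 76.501 m, so total needed = 28.222 + 76.501 = 104.723 m > 64 m — it cannot stop.
Distance remaining when braking begins: 64 − 28.222 = 35.778 m.
v² = v₀² − 2a·d = 1244.523 − 2 × 8.134 × 35.778 = 662.486 m²/s².
v = √662.486 = 25.739 m/s.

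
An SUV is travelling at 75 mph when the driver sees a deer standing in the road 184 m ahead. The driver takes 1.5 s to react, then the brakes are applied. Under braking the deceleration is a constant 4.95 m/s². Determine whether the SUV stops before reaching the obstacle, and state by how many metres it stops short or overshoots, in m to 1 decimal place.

Yes — it stops 20.2 m short of the obstacle

75 mph × 0.44704 = 33.5280 m/s.
Reaction distance = 33.5280 × 1.5 = 50.292 m.
Braking distance = v²/(2a) = 1124.127 / 9.900 = 113.548 m.
Total stopping distance = 50.292 + 113.548 = 163.840 m, vs 184 m available — it stops with 184 − 163.840 = 20.160 m to spare.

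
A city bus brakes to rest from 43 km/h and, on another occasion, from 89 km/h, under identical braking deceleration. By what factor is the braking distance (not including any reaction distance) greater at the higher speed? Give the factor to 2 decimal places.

Braking distance d = v²/(2a), so with a fixed, d ∝ v².
Factor = (89/43)² = 2.0698² = 4.2841.

Factor ≈ 4.28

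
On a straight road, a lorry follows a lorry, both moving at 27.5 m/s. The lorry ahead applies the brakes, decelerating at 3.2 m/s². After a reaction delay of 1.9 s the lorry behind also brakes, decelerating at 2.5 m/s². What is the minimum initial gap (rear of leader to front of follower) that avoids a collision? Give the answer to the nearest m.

Minimum gap ≈ 85 m

Leader travels v²/(2a_L) = 756.250 / 6.400 = 118.164 m before stopping.
Follower covers v·t_r = 27.5000 × 1.9 = 52.250 m while reacting, then v²/(2a_F) = 756.250 / 5.000 = 151.250 m while braking, for a total of 52.250 + 151.250 = 203.500 m.
Since a_F ≤ a_L and the follower starts braking later, the follower is never slower than the leader, so the closest approach is when both have stopped.
Minimum gap = 203.500 − 118.164 = 85.336 m.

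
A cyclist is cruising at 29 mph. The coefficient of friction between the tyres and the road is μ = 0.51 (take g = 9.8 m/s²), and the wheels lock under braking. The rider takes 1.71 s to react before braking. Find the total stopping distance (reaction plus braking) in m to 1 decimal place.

Total stopping distance ≈ 39.0 m

29 mph × 0.44704 = 12.9642 m/s.
a = μg = 0.51 × 9.8 = 4.998 m/s².
Reaction distance = v·t_r = 12.9642 × 1.71 = 22.169 m.
Braking distance = v²/(2a) = 12.9642² / (2 × 4.998) = 168.070 / 9.996 = 16.814 m.
Total = 22.169 + 16.814 = 38.983 m.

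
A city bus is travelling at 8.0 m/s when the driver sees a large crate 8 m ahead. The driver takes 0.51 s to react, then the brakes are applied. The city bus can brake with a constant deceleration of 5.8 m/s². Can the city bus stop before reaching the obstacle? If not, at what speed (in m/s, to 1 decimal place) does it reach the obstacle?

Reaction distance = 8.0000 × 0.51 = 4.080 m.
Braking distance needed to stop: v²/(2a) = 64.000 / 11.600 = 5.517 m, so total needed = 4.080 + 5.517 = 9.597 m > 8 m — it cannot stop.
Distance remaining when braking begins: 8 − 4.080 = 3.920 m.
v² = v₀² − 2a·d = 64.000 − 2 × 5.800 × 3.920 = 18.528 m²/s².
v = √18.528 = 4.304 m/s.

No — it strikes the obstacle at 4.3 m/s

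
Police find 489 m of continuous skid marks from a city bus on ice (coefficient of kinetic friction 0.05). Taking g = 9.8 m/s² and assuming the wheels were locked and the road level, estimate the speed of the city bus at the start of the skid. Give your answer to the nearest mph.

Deceleration a = μg = 0.05 × 9.8 = 0.490 m/s².
v = √(2a·d) = √(2 × 0.490 × 489) = √479.220 = 21.8911 m/s.
= 21.8911 ÷ 0.44704 = 48.969 mph.

Initial speed ≈ 49 mph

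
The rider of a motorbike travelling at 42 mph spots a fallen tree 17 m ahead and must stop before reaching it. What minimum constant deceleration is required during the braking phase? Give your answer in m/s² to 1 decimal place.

Required deceleration ≈ 10.4 m/s²

42 mph × 0.44704 = 18.7757 m/s.
v² = 2a·d ⇒ a = v²/(2d) = 18.7757² / (2 × 17.000) = 352.527 / 34.000 = 10.3684 m/s².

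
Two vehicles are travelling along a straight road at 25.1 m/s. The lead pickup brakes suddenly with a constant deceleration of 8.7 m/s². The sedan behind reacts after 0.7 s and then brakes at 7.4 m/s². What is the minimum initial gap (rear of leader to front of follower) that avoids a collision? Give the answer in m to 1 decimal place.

Minimum gap ≈ 23.9 m

Leader travels v²/(2a_L) = 630.010 / 17.400 = 36.207 m before stopping.
Follower covers v·t_r = 25.1000 × 0.7 = 17.570 m while reacting, then v²/(2a_F) = 630.010 / 14.800 = 42.568 m while braking, for a total of 17.570 + 42.568 = 60.138 m.
Since a_F ≤ a_L and the follower starts braking later, the follower is never slower than the leader, so the closest approach is when both have stopped.
Minimum gap = 60.138 − 36.207 = 23.931 m.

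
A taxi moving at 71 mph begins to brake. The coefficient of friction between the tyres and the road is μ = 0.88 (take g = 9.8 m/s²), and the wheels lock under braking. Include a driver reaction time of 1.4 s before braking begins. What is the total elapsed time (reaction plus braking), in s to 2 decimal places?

71 mph × 0.44704 = 31.7398 m/s.
a = μg = 0.88 × 9.8 = 8.624 m/s².
Braking time = v/a = 31.7398 / 8.624 = 3.680 s.
Total = 1.4 + 3.680 = 5.080 s.

Total time ≈ 5.08 s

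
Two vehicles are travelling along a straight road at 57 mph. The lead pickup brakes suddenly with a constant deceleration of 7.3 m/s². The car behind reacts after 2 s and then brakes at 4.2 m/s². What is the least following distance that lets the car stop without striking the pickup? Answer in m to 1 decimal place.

57 mph × 0.44704 = 25.4813 m/s.
Leader travels v²/(2a_L) = 649.297 / 14.600 = 44.472 m before stopping.
Follower covers v·t_r = 25.4813 × 2 = 50.963 m while reacting, then v²/(2a_F) = 649.297 / 8.400 = 77.297 m while braking, for a total of 50.963 + 77.297 = 128.260 m.
Since a_F ≤ a_L and the follower starts braking later, the follower is never slower than the leader, so the closest approach is when both have stopped.
Minimum gap = 128.260 − 44.472 = 83.788 m.

Minimum gap ≈ 83.8 m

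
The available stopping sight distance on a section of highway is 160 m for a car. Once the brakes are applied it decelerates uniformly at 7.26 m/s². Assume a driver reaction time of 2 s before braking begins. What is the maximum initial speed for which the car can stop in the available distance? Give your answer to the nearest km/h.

Stopping distance: v·t_r + v²/(2a) = 160 with t_r = 2 s and a = 7.260 m/s².
So v² + 29.040 v − 2323.20 = 0.
Positive root: v = −a·t_r + √((a·t_r)² + 2a·d) = −14.520 + √(210.830 + 2323.20) = 35.8191 m/s.
35.8191 m/s × 3.6 = 128.949 km/h.

Maximum speed ≈ 129 km/h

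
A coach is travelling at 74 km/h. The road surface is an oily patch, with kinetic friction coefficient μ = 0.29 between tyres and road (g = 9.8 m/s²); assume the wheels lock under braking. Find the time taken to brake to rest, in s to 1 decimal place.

74 km/h ÷ 3.6 = 20.5556 m/s.
a = μg = 0.29 × 9.8 = 2.842 m/s².
Braking time = v/a = 20.5556 / 2.842 = 7.233 s.

Braking time ≈ 7.2 s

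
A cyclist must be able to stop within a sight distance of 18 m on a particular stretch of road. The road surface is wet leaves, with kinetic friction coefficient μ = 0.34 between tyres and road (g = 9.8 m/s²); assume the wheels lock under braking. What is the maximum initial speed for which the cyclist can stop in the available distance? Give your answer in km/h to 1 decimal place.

a = μg = 0.34 × 9.8 = 3.332 m/s².
v²/(2a) = d ⇒ v = √(2 × 3.332 × 18) = √119.95 = 10.9522 m/s.
10.9522 m/s × 3.6 = 39.428 km/h.

Maximum speed ≈ 39.4 km/h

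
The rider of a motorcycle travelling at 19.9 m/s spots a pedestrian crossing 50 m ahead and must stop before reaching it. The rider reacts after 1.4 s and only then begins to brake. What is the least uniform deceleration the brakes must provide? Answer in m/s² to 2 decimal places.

Required deceleration ≈ 8.94 m/s²

Distance covered during reaction = 19.9000 × 1.4 = 27.860 m.
Distance available for braking: 50 − 27.860 = 22.140 m.
v² = 2a·d ⇒ a = v²/(2d) = 19.9000² / (2 × 22.140) = 396.010 / 44.280 = 8.9433 m/s².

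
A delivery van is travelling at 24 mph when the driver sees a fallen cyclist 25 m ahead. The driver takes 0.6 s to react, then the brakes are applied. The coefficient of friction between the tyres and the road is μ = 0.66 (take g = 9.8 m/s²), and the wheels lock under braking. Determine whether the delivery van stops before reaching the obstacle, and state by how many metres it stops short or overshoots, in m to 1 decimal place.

24 mph × 0.44704 = 10.7290 m/s.
a = μg = 0.66 × 9.8 = 6.468 m/s².
Reaction distance = 10.7290 × 0.6 = 6.437 m.
Braking distance = v²/(2a) = 115.111 / 12.936 = 8.899 m.
Total stopping distance = 6.437 + 8.899 = 15.336 m, vs 25 m available — it stops with 25 − 15.336 = 9.664 m to spare.

Yes — it stops 9.7 m short of the obstacle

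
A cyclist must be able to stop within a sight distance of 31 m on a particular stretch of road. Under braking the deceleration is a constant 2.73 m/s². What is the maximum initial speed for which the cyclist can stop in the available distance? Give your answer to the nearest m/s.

Maximum speed ≈ 13 m/s

v²/(2a) = d ⇒ v = √(2 × 2.730 × 31) = √169.26 = 13.0100 m/s.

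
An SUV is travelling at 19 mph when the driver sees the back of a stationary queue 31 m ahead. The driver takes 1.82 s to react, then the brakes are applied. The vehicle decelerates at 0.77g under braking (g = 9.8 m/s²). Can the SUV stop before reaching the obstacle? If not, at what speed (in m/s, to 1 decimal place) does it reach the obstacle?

19 mph × 0.44704 = 8.4938 m/s.
a = 0.77 × 9.8 = 7.546 m/s².
Reaction distance = 8.4938 × 1.82 = 15.459 m.
Braking distance = v²/(2a) = 72.145 / 15.092 = 4.780 m.
Total stopping distance = 15.459 + 4.780 = 20.239 m, vs 31 m available — it stops with 31 − 20.239 = 10.761 m to spare.

Yes — it stops about 10.8 m short of the obstacle, so it never reaches it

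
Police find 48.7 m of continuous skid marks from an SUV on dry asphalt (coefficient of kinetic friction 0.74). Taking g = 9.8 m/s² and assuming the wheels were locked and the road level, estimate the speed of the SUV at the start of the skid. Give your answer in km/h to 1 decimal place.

Initial speed ≈ 95.7 km/h

Deceleration a = μg = 0.74 × 9.8 = 7.252 m/s².
v = √(2a·d) = √(2 × 7.252 × 48.7) = √706.345 = 26.5772 m/s.
= 26.5772 × 3.6 = 95.678 km/h.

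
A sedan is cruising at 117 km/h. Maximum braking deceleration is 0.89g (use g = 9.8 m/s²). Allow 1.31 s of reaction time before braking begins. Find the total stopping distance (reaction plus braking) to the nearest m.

117 km/h ÷ 3.6 = 32.5000 m/s.
a = 0.89 × 9.8 = 8.722 m/s².
Reaction distance = v·t_r = 32.5000 × 1.31 = 42.575 m.
Braking distance = v²/(2a) = 32.5000² / (2 × 8.722) = 1056.250 / 17.444 = 60.551 m.
Total = 42.575 + 60.551 = 103.126 m.

Total stopping distance ≈ 103 m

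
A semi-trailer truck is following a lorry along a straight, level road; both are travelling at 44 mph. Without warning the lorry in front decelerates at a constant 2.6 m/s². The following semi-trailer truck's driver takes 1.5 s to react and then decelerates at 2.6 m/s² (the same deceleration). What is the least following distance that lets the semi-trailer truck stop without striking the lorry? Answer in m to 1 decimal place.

44 mph × 0.44704 = 19.6698 m/s.
Leader travels v²/(2a_L) = 386.901 / 5.200 = 74.404 m before stopping.
Follower covers v·t_r = 19.6698 × 1.5 = 29.505 m while reacting, then v²/(2a_F) = 386.901 / 5.200 = 74.404 m while braking, for a total of 29.505 + 74.404 = 103.909 m.
Since a_F ≤ a_L and the follower starts braking later, the follower is never slower than the leader, so the closest approach is when both have stopped.
Minimum gap = 103.909 − 74.404 = 29.505 m.

Minimum gap ≈ 29.5 m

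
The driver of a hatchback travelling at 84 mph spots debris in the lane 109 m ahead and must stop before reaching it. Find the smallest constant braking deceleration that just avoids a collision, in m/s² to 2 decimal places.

84 mph × 0.44704 = 37.5514 m/s.
v² = 2a·d ⇒ a = v²/(2d) = 37.5514² / (2 × 109.000) = 1410.108 / 218.000 = 6.4684 m/s².

Required deceleration ≈ 6.47 m/s²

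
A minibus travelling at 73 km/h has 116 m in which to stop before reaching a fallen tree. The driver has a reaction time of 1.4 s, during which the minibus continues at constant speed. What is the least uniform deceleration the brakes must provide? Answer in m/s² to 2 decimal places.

73 km/h ÷ 3.6 = 20.2778 m/s.
Distance covered during reaction = 20.2778 × 1.4 = 28.389 m.
Distance available for braking: 116 − 28.389 = 87.611 m.
v² = 2a·d ⇒ a = v²/(2d) = 20.2778² / (2 × 87.611) = 411.189 / 175.222 = 2.3467 m/s².

Required deceleration ≈ 2.35 m/s²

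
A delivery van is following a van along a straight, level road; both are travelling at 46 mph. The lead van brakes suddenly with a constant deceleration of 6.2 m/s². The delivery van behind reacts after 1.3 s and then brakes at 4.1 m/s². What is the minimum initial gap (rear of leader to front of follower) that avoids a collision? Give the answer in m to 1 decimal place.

46 mph × 0.44704 = 20.5638 m/s.
Leader travels v²/(2a_L) = 422.870 / 12.400 = 34.102 m before stopping.
Follower covers v·t_r = 20.5638 × 1.3 = 26.733 m while reacting, then v²/(2a_F) = 422.870 / 8.200 = 51.570 m while braking, for a total of 26.733 + 51.570 = 78.303 m.
Since a_F ≤ a_L and the follower starts braking later, the follower is never slower than the leader, so the closest approach is when both have stopped.
Minimum gap = 78.303 − 34.102 = 44.201 m.

Minimum gap ≈ 44.2 m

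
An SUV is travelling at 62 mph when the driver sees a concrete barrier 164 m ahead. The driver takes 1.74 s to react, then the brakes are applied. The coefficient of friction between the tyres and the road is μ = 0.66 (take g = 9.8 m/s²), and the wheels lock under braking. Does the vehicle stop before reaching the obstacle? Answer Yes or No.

Yes

62 mph × 0.44704 = 27.7165 m/s.
a = μg = 0.66 × 9.8 = 6.468 m/s².
Reaction distance = 27.7165 × 1.74 = 48.227 m.
Braking distance = v²/(2a) = 768.204 / 12.936 = 59.385 m.
Total stopping distance = 48.227 + 59.385 = 107.612 m, vs 164 m available — it stops with 164 − 107.612 = 56.388 m to spare.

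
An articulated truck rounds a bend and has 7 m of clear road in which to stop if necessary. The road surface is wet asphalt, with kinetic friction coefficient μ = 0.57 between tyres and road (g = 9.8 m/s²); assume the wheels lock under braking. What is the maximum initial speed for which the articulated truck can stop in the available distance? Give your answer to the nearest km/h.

a = μg = 0.57 × 9.8 = 5.586 m/s².
v²/(2a) = d ⇒ v = √(2 × 5.586 × 7) = √78.20 = 8.8431 m/s.
8.8431 m/s × 3.6 = 31.835 km/h.

Maximum speed ≈ 32 km/h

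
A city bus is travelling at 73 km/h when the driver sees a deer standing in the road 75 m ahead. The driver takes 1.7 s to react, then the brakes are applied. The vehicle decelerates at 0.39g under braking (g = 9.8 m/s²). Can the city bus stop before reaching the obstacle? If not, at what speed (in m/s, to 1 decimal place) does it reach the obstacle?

73 km/h ÷ 3.6 = 20.2778 m/s.
a = 0.39 × 9.8 = 3.822 m/s².
Reaction distance = 20.2778 × 1.7 = 34.472 m.
Braking distance needed to stop: v²/(2a) = 411.189 / 7.644 = 53.792 m, so total needed = 34.472 + 53.792 = 88.264 m > 75 m — it cannot stop.
Distance remaining when braking begins: 75 − 34.472 = 40.528 m.
v² = v₀² − 2a·d = 411.189 − 2 × 3.822 × 40.528 = 101.393 m²/s².
v = √101.393 = 10.069 m/s.

No — it strikes the obstacle at 10.1 m/s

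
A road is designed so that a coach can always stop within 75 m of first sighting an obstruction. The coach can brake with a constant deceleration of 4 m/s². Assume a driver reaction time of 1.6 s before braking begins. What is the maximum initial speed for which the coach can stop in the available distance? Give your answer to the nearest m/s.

Maximum speed ≈ 19 m/s

Stopping distance: v·t_r + v²/(2a) = 75 with t_r = 1.6 s and a = 4.000 m/s².
So v² + 12.800 v − 600.00 = 0.
Positive root: v = −a·t_r + √((a·t_r)² + 2a·d) = −6.400 + √(40.960 + 600.00) = 18.9172 m/s.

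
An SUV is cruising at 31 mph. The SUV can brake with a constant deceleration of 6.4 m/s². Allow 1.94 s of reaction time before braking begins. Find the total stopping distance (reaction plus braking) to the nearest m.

Total stopping distance ≈ 42 m

31 mph × 0.44704 = 13.8582 m/s.
Reaction distance = v·t_r = 13.8582 × 1.94 = 26.885 m.
Braking distance = v²/(2a) = 13.8582² / (2 × 6.400) = 192.050 / 12.800 = 15.004 m.
Total = 26.885 + 15.004 = 41.889 m.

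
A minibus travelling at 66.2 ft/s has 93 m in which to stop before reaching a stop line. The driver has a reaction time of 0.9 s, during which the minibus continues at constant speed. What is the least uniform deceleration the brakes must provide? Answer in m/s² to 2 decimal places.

66.2 ft/s × 0.3048 = 20.1778 m/s.
Distance covered during reaction = 20.1778 × 0.9 = 18.160 m.
Distance available for braking: 93 − 18.160 = 74.840 m.
v² = 2a·d ⇒ a = v²/(2d) = 20.1778² / (2 × 74.840) = 407.144 / 149.680 = 2.7201 m/s².

Required deceleration ≈ 2.72 m/s²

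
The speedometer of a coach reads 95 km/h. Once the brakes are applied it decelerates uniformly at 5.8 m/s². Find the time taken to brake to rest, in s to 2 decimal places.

95 km/h ÷ 3.6 = 26.3889 m/s.
Braking time = v/a = 26.3889 / 5.800 = 4.550 s.

Braking time ≈ 4.55 s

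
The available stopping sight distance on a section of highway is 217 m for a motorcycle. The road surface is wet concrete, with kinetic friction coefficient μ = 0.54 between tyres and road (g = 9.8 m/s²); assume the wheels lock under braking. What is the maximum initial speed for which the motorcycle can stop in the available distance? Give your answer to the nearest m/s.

Maximum speed ≈ 48 m/s

a = μg = 0.54 × 9.8 = 5.292 m/s².
v²/(2a) = d ⇒ v = √(2 × 5.292 × 217) = √2296.73 = 47.9242 m/s.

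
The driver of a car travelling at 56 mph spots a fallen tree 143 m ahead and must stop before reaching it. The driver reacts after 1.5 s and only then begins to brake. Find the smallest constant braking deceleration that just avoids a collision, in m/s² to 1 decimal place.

56 mph × 0.44704 = 25.0342 m/s.
Distance covered during reaction = 25.0342 × 1.5 = 37.551 m.
Distance available for braking: 143 − 37.551 = 105.449 m.
v² = 2a·d ⇒ a = v²/(2d) = 25.0342² / (2 × 105.449) = 626.711 / 210.898 = 2.9716 m/s².

Required deceleration ≈ 3.0 m/s²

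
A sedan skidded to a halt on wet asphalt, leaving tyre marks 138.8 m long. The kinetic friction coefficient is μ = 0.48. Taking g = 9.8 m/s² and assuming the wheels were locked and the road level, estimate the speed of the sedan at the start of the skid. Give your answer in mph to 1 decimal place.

Initial speed ≈ 80.8 mph

Deceleration a = μg = 0.48 × 9.8 = 4.704 m/s².
v = √(2a·d) = √(2 × 4.704 × 138.8) = √1305.830 = 36.1363 m/s.
= 36.1363 ÷ 0.44704 = 80.835 mph.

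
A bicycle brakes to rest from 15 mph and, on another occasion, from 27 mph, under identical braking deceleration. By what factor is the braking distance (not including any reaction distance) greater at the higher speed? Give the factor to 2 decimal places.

Braking distance d = v²/(2a), so with a fixed, d ∝ v².
Factor = (27/15)² = 1.8000² = 3.2400.

Factor ≈ 3.24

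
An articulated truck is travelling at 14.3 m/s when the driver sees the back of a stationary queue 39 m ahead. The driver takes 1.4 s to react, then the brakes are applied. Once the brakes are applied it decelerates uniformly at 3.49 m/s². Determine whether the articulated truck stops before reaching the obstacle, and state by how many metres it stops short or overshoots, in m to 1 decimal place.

No — it overshoots by 10.3 m

Reaction distance = 14.3000 × 1.4 = 20.020 m.
Braking distance = v²/(2a) = 204.490 / 6.980 = 29.297 m.
Total stopping distance = 20.020 + 29.297 = 49.317 m, vs 39 m available — it cannot stop in time and overshoots by 49.317 − 39 = 10.317 m.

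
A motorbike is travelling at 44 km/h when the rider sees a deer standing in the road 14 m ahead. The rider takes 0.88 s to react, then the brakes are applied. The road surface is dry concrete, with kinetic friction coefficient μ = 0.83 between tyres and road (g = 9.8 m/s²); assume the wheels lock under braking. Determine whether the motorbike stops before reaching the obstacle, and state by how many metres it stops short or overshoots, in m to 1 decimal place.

No — it overshoots by 5.9 m

44 km/h ÷ 3.6 = 12.2222 m/s.
a = μg = 0.83 × 9.8 = 8.134 m/s².
Reaction distance = 12.2222 × 0.88 = 10.756 m.
Braking distance = v²/(2a) = 149.382 / 16.268 = 9.183 m.
Total stopping distance = 10.756 + 9.183 = 19.939 m, vs 14 m available — it cannot stop in time and overshoots by 19.939 − 14 = 5.939 m.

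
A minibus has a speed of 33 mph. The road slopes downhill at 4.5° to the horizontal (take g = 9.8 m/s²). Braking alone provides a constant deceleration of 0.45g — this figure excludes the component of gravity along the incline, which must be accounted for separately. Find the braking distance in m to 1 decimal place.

Braking distance ≈ 29.9 m

33 mph × 0.44704 = 14.7523 m/s.
a = 0.45 × 9.8 = 4.410 m/s².
Gravity along the downhill slope reduces the braking deceleration: a_eff = 4.410 − 9.8·sin 4.5° = 4.410 − 0.769 = 3.641 m/s².
Braking distance = v²/(2a) = 14.7523² / (2 × 3.641) = 217.630 / 7.282 = 29.886 m.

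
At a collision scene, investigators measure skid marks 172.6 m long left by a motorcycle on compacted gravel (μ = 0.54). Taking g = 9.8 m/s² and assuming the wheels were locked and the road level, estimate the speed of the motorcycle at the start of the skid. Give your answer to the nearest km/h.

Deceleration a = μg = 0.54 × 9.8 = 5.292 m/s².
v = √(2a·d) = √(2 × 5.292 × 172.6) = √1826.798 = 42.7411 m/s.
= 42.7411 × 3.6 = 153.868 km/h.

Initial speed ≈ 154 km/h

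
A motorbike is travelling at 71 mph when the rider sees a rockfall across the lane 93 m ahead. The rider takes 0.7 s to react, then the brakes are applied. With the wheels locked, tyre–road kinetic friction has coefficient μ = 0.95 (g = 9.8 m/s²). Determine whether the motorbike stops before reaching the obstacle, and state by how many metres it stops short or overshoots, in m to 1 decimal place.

71 mph × 0.44704 = 31.7398 m/s.
a = μg = 0.95 × 9.8 = 9.310 m/s².
Reaction distance = 31.7398 × 0.7 = 22.218 m.
Braking distance = v²/(2a) = 1007.415 / 18.620 = 54.104 m.
Total stopping distance = 22.218 + 54.104 = 76.322 m, vs 93 m available — it stops with 93 − 76.322 = 16.678 m to spare.

Yes — it stops 16.7 m short of the obstacle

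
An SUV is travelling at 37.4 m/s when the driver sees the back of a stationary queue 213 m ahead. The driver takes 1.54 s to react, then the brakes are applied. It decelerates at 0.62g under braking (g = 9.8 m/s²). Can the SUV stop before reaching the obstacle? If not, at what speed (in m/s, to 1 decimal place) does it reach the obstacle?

a = 0.62 × 9.8 = 6.076 m/s².
Reaction distance = 37.4000 × 1.54 = 57.596 m.
Braking distance = v²/(2a) = 1398.760 / 12.152 = 115.105 m.
Total stopping distance = 57.596 + 115.105 = 172.701 m, vs 213 m available — it stops with 213 − 172.701 = 40.299 m to spare.

Yes — it stops about 40.3 m short of the obstacle, so it never reaches it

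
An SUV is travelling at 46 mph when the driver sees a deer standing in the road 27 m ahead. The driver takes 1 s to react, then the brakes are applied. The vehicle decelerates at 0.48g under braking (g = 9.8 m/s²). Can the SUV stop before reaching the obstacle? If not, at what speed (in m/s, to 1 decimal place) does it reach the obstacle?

No — it strikes the obstacle at 19.0 m/s

46 mph × 0.44704 = 20.5638 m/s.
a = 0.48 × 9.8 = 4.704 m/s².
Reaction distance = 20.5638 × 1 = 20.564 m.
Braking distance needed to stop: v²/(2a) = 422.870 / 9.408 = 44.948 m, so total needed = 20.564 + 44.948 = 65.512 m > 27 m — it cannot stop.
Distance remaining when braking begins: 27 − 20.564 = 6.436 m.
v² = v₀² − 2a·d = 422.870 − 2 × 4.704 × 6.436 = 362.320 m²/s².
v = √362.320 = 19.035 m/s.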